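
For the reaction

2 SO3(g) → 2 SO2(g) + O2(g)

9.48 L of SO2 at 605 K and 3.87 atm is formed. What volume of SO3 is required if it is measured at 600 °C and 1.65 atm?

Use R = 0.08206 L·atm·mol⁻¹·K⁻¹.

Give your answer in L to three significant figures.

n(SO2) = PV/RT = (3.87 × 9.48) / (0.08206 × 605) = 0.7390 mol
n(SO3) = (2/2) × 0.7390 = 0.7390 mol
V = nRT/P = 0.7390 × 0.08206 × 873.15 / 1.65 = 32.09 L

32.1 L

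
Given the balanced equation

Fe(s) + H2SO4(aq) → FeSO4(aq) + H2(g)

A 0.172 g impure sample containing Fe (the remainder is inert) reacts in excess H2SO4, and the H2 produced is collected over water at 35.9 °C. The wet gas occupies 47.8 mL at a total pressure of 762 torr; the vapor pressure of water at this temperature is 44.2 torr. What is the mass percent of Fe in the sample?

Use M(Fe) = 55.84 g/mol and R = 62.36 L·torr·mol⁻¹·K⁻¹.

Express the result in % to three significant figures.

P(H2) = 762 − 44.2 = 717.8 torr
n(H2) = PV/RT = (717.8 × 0.04780) / (62.36 × 309.05) = 0.001780 mol
n(Fe) = (1/1) × 0.001780 = 0.001780 mol
m(Fe) = 0.001780 × 55.84 = 0.09940 g
%Fe = 0.09940 / 0.172 × 100 = 57.79%

57.8 %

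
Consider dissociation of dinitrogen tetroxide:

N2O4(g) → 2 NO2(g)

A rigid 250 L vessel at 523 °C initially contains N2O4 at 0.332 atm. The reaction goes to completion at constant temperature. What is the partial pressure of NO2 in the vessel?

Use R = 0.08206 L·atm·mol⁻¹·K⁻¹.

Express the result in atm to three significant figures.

0.664 atm

n(N2O4)₀ = PV/RT = (0.332 × 250) / (0.08206 × 796.15) = 1.270 mol
n(NO2) = (2/1) × 1.270 = 2.540 mol
P(NO2) = nRT/V = 2.540 × 0.08206 × 796.15 / 250 = 0.6638 atm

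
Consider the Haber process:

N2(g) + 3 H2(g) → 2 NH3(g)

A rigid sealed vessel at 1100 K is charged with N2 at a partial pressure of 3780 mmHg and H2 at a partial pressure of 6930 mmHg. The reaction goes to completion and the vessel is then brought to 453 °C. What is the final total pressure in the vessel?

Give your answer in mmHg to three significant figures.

4020 mmHg

At constant V, partial pressures at 1100 K are proportional to moles, so apply stoichiometry directly to pressures.
P(H2) required for 3780 mmHg of N2 = (3/1) × 3780 = 11340 mmHg; available 6930 mmHg, so H2 is limiting.
P(N2) remaining = 3780 − (1/3) × 6930 = 1470 mmHg
P(gaseous products) = (2)/3 × 6930 = 4620 mmHg
P_total at 1100 K = 1470 + 4620 = 6090 mmHg
Scaling to 453 °C: P = 6090 × 726.15/1100 = 4020 mmHg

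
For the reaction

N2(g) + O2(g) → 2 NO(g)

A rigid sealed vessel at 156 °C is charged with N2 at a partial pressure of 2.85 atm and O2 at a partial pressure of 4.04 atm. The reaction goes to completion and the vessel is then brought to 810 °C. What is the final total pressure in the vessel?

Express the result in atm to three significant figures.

17.4 atm

Because the vessel is rigid and T is held at 156 °C, work the stoichiometry in partial pressures (P_i = n_iRT/V).
P(O2) required for 2.85 atm of N2 = (1/1) × 2.85 = 2.850 atm; available 4.04 atm, so N2 is limiting.
P(O2) remaining = 4.04 − (1/1) × 2.85 = 1.190 atm
P(gaseous products) = (2)/1 × 2.85 = 5.700 atm
P_total at 156 °C = 1.190 + 5.700 = 6.890 atm
Scaling to 810 °C: P = 6.890 × 1083.15/429.15 = 17.39 atm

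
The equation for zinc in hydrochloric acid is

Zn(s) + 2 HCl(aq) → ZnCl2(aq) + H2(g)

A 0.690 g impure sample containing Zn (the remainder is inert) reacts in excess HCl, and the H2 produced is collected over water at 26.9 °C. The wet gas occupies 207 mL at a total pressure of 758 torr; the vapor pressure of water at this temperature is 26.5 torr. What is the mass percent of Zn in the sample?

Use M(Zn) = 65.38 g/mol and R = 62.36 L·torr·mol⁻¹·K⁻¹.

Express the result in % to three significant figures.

P(H2) = 758 − 26.5 = 731.5 torr
n(H2) = PV/RT = (731.5 × 0.2070) / (62.36 × 300.05) = 0.008093 mol
n(Zn) = (1/1) × 0.008093 = 0.008093 mol
m(Zn) = 0.008093 × 65.38 = 0.5291 g
%Zn = 0.5291 / 0.690 × 100 = 76.68%

76.7 %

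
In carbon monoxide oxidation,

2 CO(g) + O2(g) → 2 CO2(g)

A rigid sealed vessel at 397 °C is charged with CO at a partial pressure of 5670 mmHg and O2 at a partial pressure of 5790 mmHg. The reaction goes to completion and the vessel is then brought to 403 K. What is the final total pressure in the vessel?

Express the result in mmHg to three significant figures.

Because the vessel is rigid and T is held at 397 °C, work the stoichiometry in partial pressures (P_i = n_iRT/V).
P(O2) required for 5670 mmHg of CO = (1/2) × 5670 = 2835 mmHg; available 5790 mmHg, so CO is limiting.
P(O2) remaining = 5790 − (1/2) × 5670 = 2955 mmHg
P(gaseous products) = (2)/2 × 5670 = 5670 mmHg
P_total at 397 °C = 2955 + 5670 = 8625 mmHg
Scaling to 403 K: P = 8625 × 403/670.15 = 5187 mmHg

5190 mmHg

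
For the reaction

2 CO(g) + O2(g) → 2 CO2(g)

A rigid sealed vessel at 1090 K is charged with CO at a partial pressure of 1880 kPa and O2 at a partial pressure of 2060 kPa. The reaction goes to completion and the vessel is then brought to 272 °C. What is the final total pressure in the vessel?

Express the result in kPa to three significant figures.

With V and T fixed, P_i ∝ n_i, so the mole ratios apply directly to partial pressures at 1090 K.
P(O2) required for 1880 kPa of CO = (1/2) × 1880 = 940.0 kPa; available 2060 kPa, so CO is limiting.
P(O2) remaining = 2060 − (1/2) × 1880 = 1120 kPa
P(gaseous products) = (2)/2 × 1880 = 1880 kPa
P_total at 1090 K = 1120 + 1880 = 3000 kPa
Scaling to 272 °C: P = 3000 × 545.15/1090 = 1500 kPa

1500 kPa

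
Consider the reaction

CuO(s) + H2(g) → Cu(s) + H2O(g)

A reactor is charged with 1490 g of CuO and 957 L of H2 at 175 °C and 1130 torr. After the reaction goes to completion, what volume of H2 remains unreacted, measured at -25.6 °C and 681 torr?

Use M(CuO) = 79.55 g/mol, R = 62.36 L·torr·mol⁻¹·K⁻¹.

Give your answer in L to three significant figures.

453 L

n(CuO) = 1490 / 79.55 = 18.73 mol
n(H2) = PV/RT = (1130 × 957) / (62.36 × 448.15) = 38.70 mol
For 18.73 mol CuO, stoichiometry requires (1/1) × 18.73 = 18.73 mol H2; 38.70 mol is available, so CuO is limiting.
n(H2) consumed = (1/1) × 18.73 = 18.73 mol; remaining = 38.70 − 18.73 = 19.97 mol
V(H2) = nRT/P = 19.97 × 62.36 × 247.55 / 681 = 452.7 L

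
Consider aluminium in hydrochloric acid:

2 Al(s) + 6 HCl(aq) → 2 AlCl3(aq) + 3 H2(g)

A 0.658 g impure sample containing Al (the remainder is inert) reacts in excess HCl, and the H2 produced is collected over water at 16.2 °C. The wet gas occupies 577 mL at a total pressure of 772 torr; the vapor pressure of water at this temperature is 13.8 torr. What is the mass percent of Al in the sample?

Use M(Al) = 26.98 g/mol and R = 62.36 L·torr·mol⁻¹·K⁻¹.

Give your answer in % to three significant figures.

P(H2) = 772 − 13.8 = 758.2 torr
n(H2) = PV/RT = (758.2 × 0.5770) / (62.36 × 289.35) = 0.02425 mol
n(Al) = (2/3) × 0.02425 = 0.01617 mol
m(Al) = 0.01617 × 26.98 = 0.4363 g
%Al = 0.4363 / 0.658 × 100 = 66.31%

66.3 %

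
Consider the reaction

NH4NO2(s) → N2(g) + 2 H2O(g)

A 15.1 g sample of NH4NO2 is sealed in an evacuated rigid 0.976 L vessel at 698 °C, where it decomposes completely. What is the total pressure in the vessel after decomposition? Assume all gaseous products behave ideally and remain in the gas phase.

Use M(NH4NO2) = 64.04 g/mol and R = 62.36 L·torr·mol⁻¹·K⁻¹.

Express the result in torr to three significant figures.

n(NH4NO2) = 15.1 / 64.04 = 0.2358 mol
n(gas produced) = (3/1) × 0.2358 = 0.7074 mol
P = nRT/V = 0.7074 × 62.36 × 971.15 / 0.976 = 43890 torr

43900 torr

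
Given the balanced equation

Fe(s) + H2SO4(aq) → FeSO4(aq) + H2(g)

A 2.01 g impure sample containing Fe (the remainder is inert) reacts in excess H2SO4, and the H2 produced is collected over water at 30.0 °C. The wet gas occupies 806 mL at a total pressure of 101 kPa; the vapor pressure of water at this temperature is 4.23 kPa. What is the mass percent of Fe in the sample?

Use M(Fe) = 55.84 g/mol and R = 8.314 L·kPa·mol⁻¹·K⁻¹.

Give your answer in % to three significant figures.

P(H2) = 101 − 4.23 = 96.77 kPa
n(H2) = PV/RT = (96.77 × 0.8060) / (8.314 × 303.15) = 0.03095 mol
n(Fe) = (1/1) × 0.03095 = 0.03095 mol
m(Fe) = 0.03095 × 55.84 = 1.728 g
%Fe = 1.728 / 2.01 × 100 = 85.97%

86.0 %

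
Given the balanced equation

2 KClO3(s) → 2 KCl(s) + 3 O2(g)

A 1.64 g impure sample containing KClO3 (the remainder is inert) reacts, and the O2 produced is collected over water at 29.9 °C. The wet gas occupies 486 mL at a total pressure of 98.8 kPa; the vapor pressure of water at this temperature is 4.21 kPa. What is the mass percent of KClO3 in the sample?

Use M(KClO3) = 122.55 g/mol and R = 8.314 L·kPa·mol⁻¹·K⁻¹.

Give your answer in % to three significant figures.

90.9 %

P(O2) = 98.8 − 4.21 = 94.59 kPa
n(O2) = PV/RT = (94.59 × 0.4860) / (8.314 × 303.05) = 0.01825 mol
n(KClO3) = (2/3) × 0.01825 = 0.01217 mol
m(KClO3) = 0.01217 × 122.55 = 1.491 g
%KClO3 = 1.491 / 1.64 × 100 = 90.91%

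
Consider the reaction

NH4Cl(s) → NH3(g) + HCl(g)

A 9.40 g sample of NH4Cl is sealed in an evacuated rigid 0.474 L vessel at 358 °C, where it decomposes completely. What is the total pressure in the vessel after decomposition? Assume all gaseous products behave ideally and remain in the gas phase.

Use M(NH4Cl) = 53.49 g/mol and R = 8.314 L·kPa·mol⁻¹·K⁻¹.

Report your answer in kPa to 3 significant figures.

n(NH4Cl) = 9.40 / 53.49 = 0.1757 mol
n(gas produced) = (2/1) × 0.1757 = 0.3514 mol
P = nRT/V = 0.3514 × 8.314 × 631.15 / 0.474 = 3890 kPa

3890 kPa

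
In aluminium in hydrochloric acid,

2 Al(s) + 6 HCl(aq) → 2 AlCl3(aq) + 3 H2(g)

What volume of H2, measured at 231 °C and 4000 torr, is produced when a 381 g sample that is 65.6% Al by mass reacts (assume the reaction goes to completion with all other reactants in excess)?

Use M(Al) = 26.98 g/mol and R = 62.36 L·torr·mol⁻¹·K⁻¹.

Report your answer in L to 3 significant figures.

mass of Al = 381 × 65.6/100 = 249.9 g
n(Al) = 249.9 / 26.98 = 9.262 mol
n(H2) = (3/2) × 9.262 = 13.89 mol
V = nRT/P = 13.89 × 62.36 × 504.15 / 4000 = 109.2 L

109 L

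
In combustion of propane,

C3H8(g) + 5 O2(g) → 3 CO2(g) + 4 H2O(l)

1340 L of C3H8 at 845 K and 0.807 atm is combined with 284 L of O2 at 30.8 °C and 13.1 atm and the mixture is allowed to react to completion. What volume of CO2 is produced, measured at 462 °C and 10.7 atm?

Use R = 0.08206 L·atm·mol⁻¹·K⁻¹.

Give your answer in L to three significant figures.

264 L

n(C3H8) = PV/RT = (0.807 × 1340) / (0.08206 × 845) = 15.60 mol
n(O2) = PV/RT = (13.1 × 284) / (0.08206 × 303.95) = 149.2 mol
For 15.60 mol C3H8, stoichiometry requires (5/1) × 15.60 = 78.00 mol O2; 149.2 mol is available, so C3H8 is limiting.
n(CO2) = (3/1) × 15.60 = 46.80 mol
V(CO2) = nRT/P = 46.80 × 0.08206 × 735.15 / 10.7 = 263.9 L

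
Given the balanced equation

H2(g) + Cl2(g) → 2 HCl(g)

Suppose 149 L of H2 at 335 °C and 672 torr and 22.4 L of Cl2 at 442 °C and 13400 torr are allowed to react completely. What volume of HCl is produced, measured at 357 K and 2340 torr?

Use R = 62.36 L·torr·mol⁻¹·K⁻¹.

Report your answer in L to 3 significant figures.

50.2 L

n(H2) = PV/RT = (672 × 149) / (62.36 × 608.15) = 2.640 mol
n(Cl2) = PV/RT = (13400 × 22.4) / (62.36 × 715.15) = 6.731 mol
For 2.640 mol H2, stoichiometry requires (1/1) × 2.640 = 2.640 mol Cl2; 6.731 mol is available, so H2 is limiting.
n(HCl) = (2/1) × 2.640 = 5.280 mol
V(HCl) = nRT/P = 5.280 × 62.36 × 357 / 2340 = 50.23 L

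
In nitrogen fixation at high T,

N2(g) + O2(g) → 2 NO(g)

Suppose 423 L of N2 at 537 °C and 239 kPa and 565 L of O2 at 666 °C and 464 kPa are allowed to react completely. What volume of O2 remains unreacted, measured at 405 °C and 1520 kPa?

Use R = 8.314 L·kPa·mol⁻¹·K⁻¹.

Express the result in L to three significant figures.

68.9 L

n(N2) = PV/RT = (239 × 423) / (8.314 × 810.15) = 15.01 mol
n(O2) = PV/RT = (464 × 565) / (8.314 × 939.15) = 33.58 mol
For 15.01 mol N2, stoichiometry requires (1/1) × 15.01 = 15.01 mol O2; 33.58 mol is available, so N2 is limiting.
n(O2) consumed = (1/1) × 15.01 = 15.01 mol; remaining = 33.58 − 15.01 = 18.57 mol
V(O2) = nRT/P = 18.57 × 8.314 × 678.15 / 1520 = 68.88 L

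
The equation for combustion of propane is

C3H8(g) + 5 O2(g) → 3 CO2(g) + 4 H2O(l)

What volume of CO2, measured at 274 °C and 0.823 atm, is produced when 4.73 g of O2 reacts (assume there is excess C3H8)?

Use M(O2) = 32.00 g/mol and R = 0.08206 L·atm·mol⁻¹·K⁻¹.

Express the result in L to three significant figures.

n(O2) = 4.730 / 32.00 = 0.1478 mol
n(CO2) = (3/5) × 0.1478 = 0.08868 mol
V = nRT/P = 0.08868 × 0.08206 × 547.15 / 0.823 = 4.838 L

4.84 L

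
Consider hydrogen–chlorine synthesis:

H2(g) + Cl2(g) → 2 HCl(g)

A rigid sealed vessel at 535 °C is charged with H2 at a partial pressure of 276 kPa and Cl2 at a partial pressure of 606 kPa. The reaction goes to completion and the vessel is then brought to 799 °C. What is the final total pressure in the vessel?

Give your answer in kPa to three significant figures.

At constant V, partial pressures at 535 °C are proportional to moles, so apply stoichiometry directly to pressures.
P(Cl2) required for 276 kPa of H2 = (1/1) × 276 = 276.0 kPa; available 606 kPa, so H2 is limiting.
P(Cl2) remaining = 606 − (1/1) × 276 = 330.0 kPa
P(gaseous products) = (2)/1 × 276 = 552.0 kPa
P_total at 535 °C = 330.0 + 552.0 = 882.0 kPa
Scaling to 799 °C: P = 882.0 × 1072.15/808.15 = 1170 kPa

1170 kPa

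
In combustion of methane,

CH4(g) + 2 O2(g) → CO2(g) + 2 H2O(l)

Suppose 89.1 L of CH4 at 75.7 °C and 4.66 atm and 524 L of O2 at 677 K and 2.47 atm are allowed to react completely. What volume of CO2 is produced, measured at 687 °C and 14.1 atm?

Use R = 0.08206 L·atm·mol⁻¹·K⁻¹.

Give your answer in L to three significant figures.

65.1 L

n(CH4) = PV/RT = (4.66 × 89.1) / (0.08206 × 348.85) = 14.50 mol
n(O2) = PV/RT = (2.47 × 524) / (0.08206 × 677) = 23.30 mol
For 14.50 mol CH4, stoichiometry requires (2/1) × 14.50 = 29.00 mol O2; 23.30 mol is available, so O2 is limiting.
n(CO2) = (1/2) × 23.30 = 11.65 mol
V(CO2) = nRT/P = 11.65 × 0.08206 × 960.15 / 14.1 = 65.10 L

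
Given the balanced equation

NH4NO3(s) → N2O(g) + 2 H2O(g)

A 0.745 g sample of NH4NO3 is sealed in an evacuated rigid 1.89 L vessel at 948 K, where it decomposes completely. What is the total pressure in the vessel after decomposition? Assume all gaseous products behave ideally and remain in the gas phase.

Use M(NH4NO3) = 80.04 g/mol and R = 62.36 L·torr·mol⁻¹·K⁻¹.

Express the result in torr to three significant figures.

n(NH4NO3) = 0.745 / 80.04 = 0.009308 mol
n(gas produced) = (3/1) × 0.009308 = 0.02792 mol
P = nRT/V = 0.02792 × 62.36 × 948 / 1.89 = 873.3 torr

873 torr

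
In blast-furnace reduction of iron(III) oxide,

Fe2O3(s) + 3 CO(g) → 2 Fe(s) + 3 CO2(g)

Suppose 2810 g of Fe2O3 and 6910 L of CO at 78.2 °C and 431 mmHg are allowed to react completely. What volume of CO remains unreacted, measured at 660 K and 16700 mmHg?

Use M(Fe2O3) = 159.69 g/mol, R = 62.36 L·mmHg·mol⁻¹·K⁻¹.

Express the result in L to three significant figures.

205 L

n(Fe2O3) = 2810 / 159.69 = 17.60 mol
n(CO) = PV/RT = (431 × 6910) / (62.36 × 351.35) = 135.9 mol
For 17.60 mol Fe2O3, stoichiometry requires (3/1) × 17.60 = 52.80 mol CO; 135.9 mol is available, so Fe2O3 is limiting.
n(CO) consumed = (3/1) × 17.60 = 52.80 mol; remaining = 135.9 − 52.80 = 83.10 mol
V(CO) = nRT/P = 83.10 × 62.36 × 660 / 16700 = 204.8 L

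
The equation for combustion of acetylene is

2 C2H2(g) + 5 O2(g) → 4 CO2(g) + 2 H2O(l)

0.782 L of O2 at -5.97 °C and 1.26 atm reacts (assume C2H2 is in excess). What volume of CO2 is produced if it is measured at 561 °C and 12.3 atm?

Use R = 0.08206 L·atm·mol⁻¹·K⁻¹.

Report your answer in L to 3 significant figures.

n(O2) = PV/RT = (1.26 × 0.782) / (0.08206 × 267.18) = 0.04494 mol
n(CO2) = (4/5) × 0.04494 = 0.03595 mol
V = nRT/P = 0.03595 × 0.08206 × 834.15 / 12.3 = 0.2001 L

0.200 L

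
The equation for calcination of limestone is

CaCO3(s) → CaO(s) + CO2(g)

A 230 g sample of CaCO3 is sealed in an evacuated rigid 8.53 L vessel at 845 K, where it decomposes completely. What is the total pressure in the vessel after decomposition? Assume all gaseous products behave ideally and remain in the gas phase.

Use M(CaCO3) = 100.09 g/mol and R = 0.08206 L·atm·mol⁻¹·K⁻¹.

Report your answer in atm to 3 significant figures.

18.7 atm

n(CaCO3) = 230 / 100.09 = 2.298 mol
n(gas produced) = (1/1) × 2.298 = 2.298 mol
P = nRT/V = 2.298 × 0.08206 × 845 / 8.53 = 18.68 atm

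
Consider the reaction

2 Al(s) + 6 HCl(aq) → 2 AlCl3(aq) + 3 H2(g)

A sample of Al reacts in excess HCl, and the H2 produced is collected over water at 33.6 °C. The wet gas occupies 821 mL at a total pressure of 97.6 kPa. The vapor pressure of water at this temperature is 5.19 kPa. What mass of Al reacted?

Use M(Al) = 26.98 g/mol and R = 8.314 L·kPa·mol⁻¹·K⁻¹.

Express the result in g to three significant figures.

P(H2) = 97.6 − 5.19 = 92.41 kPa
n(H2) = PV/RT = (92.41 × 0.8210) / (8.314 × 306.75) = 0.02975 mol
n(Al) = (2/3) × 0.02975 = 0.01983 mol
m(Al) = 0.01983 × 26.98 = 0.5350 g

0.535 g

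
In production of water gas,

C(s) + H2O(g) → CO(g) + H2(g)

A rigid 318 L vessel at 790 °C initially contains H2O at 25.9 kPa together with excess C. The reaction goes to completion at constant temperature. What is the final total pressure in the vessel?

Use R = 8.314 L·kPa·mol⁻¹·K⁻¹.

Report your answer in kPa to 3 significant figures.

At constant T and V, P ∝ n(gas): 1 mol gas → 2 mol gas.
P_final = (2/1) × 25.9 = 51.80 kPa

51.8 kPa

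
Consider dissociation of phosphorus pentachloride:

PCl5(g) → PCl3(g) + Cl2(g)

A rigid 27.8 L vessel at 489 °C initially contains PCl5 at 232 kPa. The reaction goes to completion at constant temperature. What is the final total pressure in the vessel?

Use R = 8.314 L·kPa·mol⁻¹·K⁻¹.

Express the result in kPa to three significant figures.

464 kPa

Since T and V are fixed, P_final/P_initial = n_final/n_initial = 2/1.
P_final = (2/1) × 232 = 464.0 kPa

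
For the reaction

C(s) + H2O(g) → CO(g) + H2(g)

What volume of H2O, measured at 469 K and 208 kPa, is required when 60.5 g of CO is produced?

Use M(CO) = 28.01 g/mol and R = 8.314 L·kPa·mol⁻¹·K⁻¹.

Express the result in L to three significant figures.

n(CO) = 60.50 / 28.01 = 2.160 mol
n(H2O) = (1/1) × 2.160 = 2.160 mol
V = nRT/P = 2.160 × 8.314 × 469 / 208 = 40.49 L

40.5 L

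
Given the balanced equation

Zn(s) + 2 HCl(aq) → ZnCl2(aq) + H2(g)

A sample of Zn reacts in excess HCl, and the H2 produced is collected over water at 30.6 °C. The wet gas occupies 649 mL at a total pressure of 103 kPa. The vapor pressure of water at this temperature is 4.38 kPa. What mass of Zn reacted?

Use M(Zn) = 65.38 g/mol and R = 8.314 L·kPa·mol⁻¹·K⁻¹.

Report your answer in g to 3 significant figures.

1.66 g

P(H2) = 103 − 4.38 = 98.62 kPa
n(H2) = PV/RT = (98.62 × 0.6490) / (8.314 × 303.75) = 0.02534 mol
n(Zn) = (1/1) × 0.02534 = 0.02534 mol
m(Zn) = 0.02534 × 65.38 = 1.657 g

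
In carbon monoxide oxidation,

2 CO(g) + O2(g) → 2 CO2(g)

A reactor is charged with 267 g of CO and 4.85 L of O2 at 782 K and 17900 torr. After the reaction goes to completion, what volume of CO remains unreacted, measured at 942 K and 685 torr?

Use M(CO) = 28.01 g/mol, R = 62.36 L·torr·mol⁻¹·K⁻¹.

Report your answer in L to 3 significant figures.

n(CO) = 267 / 28.01 = 9.532 mol
n(O2) = PV/RT = (17900 × 4.85) / (62.36 × 782) = 1.780 mol
For 9.532 mol CO, stoichiometry requires (1/2) × 9.532 = 4.766 mol O2; 1.780 mol is available, so O2 is limiting.
n(CO) consumed = (2/1) × 1.780 = 3.560 mol; remaining = 9.532 − 3.560 = 5.972 mol
V(CO) = nRT/P = 5.972 × 62.36 × 942 / 685 = 512.1 L

512 L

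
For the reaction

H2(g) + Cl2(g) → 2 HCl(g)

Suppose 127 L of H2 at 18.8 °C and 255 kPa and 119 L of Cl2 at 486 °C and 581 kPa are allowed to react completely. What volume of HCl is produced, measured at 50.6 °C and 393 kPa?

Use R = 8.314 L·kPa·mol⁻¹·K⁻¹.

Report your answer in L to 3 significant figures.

n(H2) = PV/RT = (255 × 127) / (8.314 × 291.95) = 13.34 mol
n(Cl2) = PV/RT = (581 × 119) / (8.314 × 759.15) = 10.95 mol
For 13.34 mol H2, stoichiometry requires (1/1) × 13.34 = 13.34 mol Cl2; 10.95 mol is available, so Cl2 is limiting.
n(HCl) = (2/1) × 10.95 = 21.90 mol
V(HCl) = nRT/P = 21.90 × 8.314 × 323.75 / 393 = 150.0 L

150 L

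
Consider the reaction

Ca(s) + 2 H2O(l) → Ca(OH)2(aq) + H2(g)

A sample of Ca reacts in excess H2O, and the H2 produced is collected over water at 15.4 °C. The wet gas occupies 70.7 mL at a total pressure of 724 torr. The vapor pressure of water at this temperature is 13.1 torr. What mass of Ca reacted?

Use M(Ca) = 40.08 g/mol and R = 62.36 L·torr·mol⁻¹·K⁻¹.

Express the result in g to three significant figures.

0.112 g

P(H2) = 724 − 13.1 = 710.9 torr
n(H2) = PV/RT = (710.9 × 0.07070) / (62.36 × 288.55) = 0.002793 mol
n(Ca) = (1/1) × 0.002793 = 0.002793 mol
m(Ca) = 0.002793 × 40.08 = 0.1119 g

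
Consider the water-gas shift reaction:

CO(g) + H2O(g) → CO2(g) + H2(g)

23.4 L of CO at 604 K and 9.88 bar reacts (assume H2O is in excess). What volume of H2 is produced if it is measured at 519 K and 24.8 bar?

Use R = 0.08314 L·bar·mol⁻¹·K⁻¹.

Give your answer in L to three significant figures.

n(CO) = PV/RT = (9.88 × 23.4) / (0.08314 × 604) = 4.604 mol
n(H2) = (1/1) × 4.604 = 4.604 mol
V = nRT/P = 4.604 × 0.08314 × 519 / 24.8 = 8.011 L

8.01 L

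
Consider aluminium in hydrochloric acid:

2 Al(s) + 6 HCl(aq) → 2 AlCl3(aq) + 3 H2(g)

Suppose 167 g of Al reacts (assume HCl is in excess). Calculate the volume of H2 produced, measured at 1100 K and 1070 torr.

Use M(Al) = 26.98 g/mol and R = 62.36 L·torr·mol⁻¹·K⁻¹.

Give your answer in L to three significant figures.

595 L

n(Al) = 167.0 / 26.98 = 6.190 mol
n(H2) = (3/2) × 6.190 = 9.285 mol
V = nRT/P = 9.285 × 62.36 × 1100 / 1070 = 595.2 L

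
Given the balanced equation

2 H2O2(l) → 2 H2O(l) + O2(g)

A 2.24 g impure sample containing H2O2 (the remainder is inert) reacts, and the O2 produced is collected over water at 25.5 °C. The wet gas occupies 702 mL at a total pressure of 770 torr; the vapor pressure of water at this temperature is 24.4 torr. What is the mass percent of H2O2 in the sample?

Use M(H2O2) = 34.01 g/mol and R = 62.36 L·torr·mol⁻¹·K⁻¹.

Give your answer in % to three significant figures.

P(O2) = 770 − 24.4 = 745.6 torr
n(O2) = PV/RT = (745.6 × 0.7020) / (62.36 × 298.65) = 0.02810 mol
n(H2O2) = (2/1) × 0.02810 = 0.05620 mol
m(H2O2) = 0.05620 × 34.01 = 1.911 g
%H2O2 = 1.911 / 2.24 × 100 = 85.31%

85.3 %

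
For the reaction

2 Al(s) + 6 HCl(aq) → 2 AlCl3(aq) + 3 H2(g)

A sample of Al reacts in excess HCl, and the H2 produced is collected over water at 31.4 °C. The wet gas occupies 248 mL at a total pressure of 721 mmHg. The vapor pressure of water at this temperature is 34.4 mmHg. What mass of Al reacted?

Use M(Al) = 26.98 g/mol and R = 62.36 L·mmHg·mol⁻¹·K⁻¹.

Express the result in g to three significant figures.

0.161 g

P(H2) = 721 − 34.4 = 686.6 mmHg
n(H2) = PV/RT = (686.6 × 0.2480) / (62.36 × 304.55) = 0.008966 mol
n(Al) = (2/3) × 0.008966 = 0.005977 mol
m(Al) = 0.005977 × 26.98 = 0.1613 g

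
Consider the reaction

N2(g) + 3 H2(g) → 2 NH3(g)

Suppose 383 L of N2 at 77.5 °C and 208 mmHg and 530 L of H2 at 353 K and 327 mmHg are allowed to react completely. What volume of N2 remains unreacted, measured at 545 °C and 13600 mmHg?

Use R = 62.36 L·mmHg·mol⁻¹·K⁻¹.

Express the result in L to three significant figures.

3.82 L

n(N2) = PV/RT = (208 × 383) / (62.36 × 350.65) = 3.643 mol
n(H2) = PV/RT = (327 × 530) / (62.36 × 353) = 7.873 mol
For 3.643 mol N2, stoichiometry requires (3/1) × 3.643 = 10.93 mol H2; 7.873 mol is available, so H2 is limiting.
n(N2) consumed = (1/3) × 7.873 = 2.624 mol; remaining = 3.643 − 2.624 = 1.019 mol
V(N2) = nRT/P = 1.019 × 62.36 × 818.15 / 13600 = 3.823 L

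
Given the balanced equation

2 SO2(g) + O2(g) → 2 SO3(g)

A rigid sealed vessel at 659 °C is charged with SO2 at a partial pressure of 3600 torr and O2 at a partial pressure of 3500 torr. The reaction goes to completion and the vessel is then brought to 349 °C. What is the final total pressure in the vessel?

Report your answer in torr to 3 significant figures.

With V and T fixed, P_i ∝ n_i, so the mole ratios apply directly to partial pressures at 659 °C.
P(O2) required for 3600 torr of SO2 = (1/2) × 3600 = 1800 torr; available 3500 torr, so SO2 is limiting.
P(O2) remaining = 3500 − (1/2) × 3600 = 1700 torr
P(gaseous products) = (2)/2 × 3600 = 3600 torr
P_total at 659 °C = 1700 + 3600 = 5300 torr
Scaling to 349 °C: P = 5300 × 622.15/932.15 = 3537 torr

3540 torr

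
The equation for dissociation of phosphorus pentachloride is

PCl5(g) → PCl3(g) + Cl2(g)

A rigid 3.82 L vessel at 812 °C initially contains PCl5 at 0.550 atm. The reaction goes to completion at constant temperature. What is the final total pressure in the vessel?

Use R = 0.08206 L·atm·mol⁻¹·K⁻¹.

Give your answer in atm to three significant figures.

Rigid vessel, constant T ⇒ P scales with total gas moles (1 → 2).
P_final = (2/1) × 0.550 = 1.100 atm

1.10 atm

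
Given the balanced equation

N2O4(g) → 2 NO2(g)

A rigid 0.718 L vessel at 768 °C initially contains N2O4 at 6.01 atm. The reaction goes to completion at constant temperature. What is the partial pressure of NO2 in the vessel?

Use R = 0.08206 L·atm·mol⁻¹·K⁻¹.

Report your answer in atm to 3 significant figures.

12.0 atm

n(N2O4)₀ = PV/RT = (6.01 × 0.718) / (0.08206 × 1041.15) = 0.05051 mol
n(NO2) = (2/1) × 0.05051 = 0.1010 mol
P(NO2) = nRT/V = 0.1010 × 0.08206 × 1041.15 / 0.718 = 12.02 atm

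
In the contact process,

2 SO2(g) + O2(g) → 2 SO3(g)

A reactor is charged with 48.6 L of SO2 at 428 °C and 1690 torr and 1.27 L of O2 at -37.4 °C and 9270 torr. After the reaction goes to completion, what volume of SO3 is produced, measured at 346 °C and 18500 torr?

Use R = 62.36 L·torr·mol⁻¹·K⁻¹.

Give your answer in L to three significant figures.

3.34 L

n(SO2) = PV/RT = (1690 × 48.6) / (62.36 × 701.15) = 1.878 mol
n(O2) = PV/RT = (9270 × 1.27) / (62.36 × 235.75) = 0.8008 mol
For 1.878 mol SO2, stoichiometry requires (1/2) × 1.878 = 0.9390 mol O2; 0.8008 mol is available, so O2 is limiting.
n(SO3) = (2/1) × 0.8008 = 1.602 mol
V(SO3) = nRT/P = 1.602 × 62.36 × 619.15 / 18500 = 3.343 L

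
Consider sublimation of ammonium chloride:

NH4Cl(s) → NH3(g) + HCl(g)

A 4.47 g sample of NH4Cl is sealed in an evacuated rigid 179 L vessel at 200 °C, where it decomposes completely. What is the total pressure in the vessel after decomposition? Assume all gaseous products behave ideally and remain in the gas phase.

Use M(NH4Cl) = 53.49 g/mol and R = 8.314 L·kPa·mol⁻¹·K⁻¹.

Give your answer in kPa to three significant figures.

n(NH4Cl) = 4.47 / 53.49 = 0.08357 mol
n(gas produced) = (2/1) × 0.08357 = 0.1671 mol
P = nRT/V = 0.1671 × 8.314 × 473.15 / 179 = 3.672 kPa

3.67 kPa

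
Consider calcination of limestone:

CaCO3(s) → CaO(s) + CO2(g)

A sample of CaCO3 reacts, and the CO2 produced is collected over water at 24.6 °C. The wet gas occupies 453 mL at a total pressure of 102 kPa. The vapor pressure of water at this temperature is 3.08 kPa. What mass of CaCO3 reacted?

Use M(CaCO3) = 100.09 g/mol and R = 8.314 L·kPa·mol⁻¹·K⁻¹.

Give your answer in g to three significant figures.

P(CO2) = 102 − 3.08 = 98.92 kPa
n(CO2) = PV/RT = (98.92 × 0.4530) / (8.314 × 297.75) = 0.01810 mol
n(CaCO3) = (1/1) × 0.01810 = 0.01810 mol
m(CaCO3) = 0.01810 × 100.09 = 1.812 g

1.81 g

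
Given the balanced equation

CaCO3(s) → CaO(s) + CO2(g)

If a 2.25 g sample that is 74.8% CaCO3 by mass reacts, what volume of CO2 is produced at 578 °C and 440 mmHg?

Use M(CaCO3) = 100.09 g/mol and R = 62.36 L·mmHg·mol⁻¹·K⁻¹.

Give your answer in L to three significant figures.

2.03 L

mass of CaCO3 = 2.25 × 74.8/100 = 1.683 g
n(CaCO3) = 1.683 / 100.09 = 0.01681 mol
n(CO2) = (1/1) × 0.01681 = 0.01681 mol
V = nRT/P = 0.01681 × 62.36 × 851.15 / 440 = 2.028 L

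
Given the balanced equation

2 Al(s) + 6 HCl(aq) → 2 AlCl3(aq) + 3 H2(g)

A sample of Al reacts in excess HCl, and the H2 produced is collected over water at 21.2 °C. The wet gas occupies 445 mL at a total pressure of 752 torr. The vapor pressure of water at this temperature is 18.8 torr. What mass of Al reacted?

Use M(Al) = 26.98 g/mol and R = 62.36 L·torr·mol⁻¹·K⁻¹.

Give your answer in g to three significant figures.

0.320 g

P(H2) = 752 − 18.8 = 733.2 torr
n(H2) = PV/RT = (733.2 × 0.4450) / (62.36 × 294.35) = 0.01778 mol
n(Al) = (2/3) × 0.01778 = 0.01185 mol
m(Al) = 0.01185 × 26.98 = 0.3197 g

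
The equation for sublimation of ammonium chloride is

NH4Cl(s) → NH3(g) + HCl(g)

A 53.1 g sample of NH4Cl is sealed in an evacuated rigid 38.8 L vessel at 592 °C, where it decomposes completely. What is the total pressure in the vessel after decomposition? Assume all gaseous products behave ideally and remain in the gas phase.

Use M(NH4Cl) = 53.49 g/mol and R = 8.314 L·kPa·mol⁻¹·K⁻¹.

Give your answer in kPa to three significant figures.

368 kPa

n(NH4Cl) = 53.1 / 53.49 = 0.9927 mol
n(gas produced) = (2/1) × 0.9927 = 1.985 mol
P = nRT/V = 1.985 × 8.314 × 865.15 / 38.8 = 368.0 kPa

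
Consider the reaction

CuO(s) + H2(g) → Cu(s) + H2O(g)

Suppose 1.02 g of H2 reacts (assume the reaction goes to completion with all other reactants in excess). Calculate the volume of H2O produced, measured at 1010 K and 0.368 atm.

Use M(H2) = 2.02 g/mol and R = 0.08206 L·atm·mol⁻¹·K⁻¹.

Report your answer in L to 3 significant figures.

n(H2) = 1.020 / 2.02 = 0.5050 mol
n(H2O) = (1/1) × 0.5050 = 0.5050 mol
V = nRT/P = 0.5050 × 0.08206 × 1010 / 0.368 = 113.7 L

114 L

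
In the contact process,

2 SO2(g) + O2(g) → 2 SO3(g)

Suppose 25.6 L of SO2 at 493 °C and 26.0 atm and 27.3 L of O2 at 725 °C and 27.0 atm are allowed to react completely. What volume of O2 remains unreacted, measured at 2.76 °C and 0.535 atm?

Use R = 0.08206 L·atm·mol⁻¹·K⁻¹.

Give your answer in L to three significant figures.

n(SO2) = PV/RT = (26.0 × 25.6) / (0.08206 × 766.15) = 10.59 mol
n(O2) = PV/RT = (27.0 × 27.3) / (0.08206 × 998.15) = 8.999 mol
For 10.59 mol SO2, stoichiometry requires (1/2) × 10.59 = 5.295 mol O2; 8.999 mol is available, so SO2 is limiting.
n(O2) consumed = (1/2) × 10.59 = 5.295 mol; remaining = 8.999 − 5.295 = 3.704 mol
V(O2) = nRT/P = 3.704 × 0.08206 × 275.91 / 0.535 = 156.8 L

157 L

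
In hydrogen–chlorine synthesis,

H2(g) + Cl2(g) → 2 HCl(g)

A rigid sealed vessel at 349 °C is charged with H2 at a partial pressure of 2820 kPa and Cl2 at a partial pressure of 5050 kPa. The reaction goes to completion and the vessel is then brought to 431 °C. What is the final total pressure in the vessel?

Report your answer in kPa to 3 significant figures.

At constant V, partial pressures at 349 °C are proportional to moles, so apply stoichiometry directly to pressures.
P(Cl2) required for 2820 kPa of H2 = (1/1) × 2820 = 2820 kPa; available 5050 kPa, so H2 is limiting.
P(Cl2) remaining = 5050 − (1/1) × 2820 = 2230 kPa
P(gaseous products) = (2)/1 × 2820 = 5640 kPa
P_total at 349 °C = 2230 + 5640 = 7870 kPa
Scaling to 431 °C: P = 7870 × 704.15/622.15 = 8907 kPa

8910 kPa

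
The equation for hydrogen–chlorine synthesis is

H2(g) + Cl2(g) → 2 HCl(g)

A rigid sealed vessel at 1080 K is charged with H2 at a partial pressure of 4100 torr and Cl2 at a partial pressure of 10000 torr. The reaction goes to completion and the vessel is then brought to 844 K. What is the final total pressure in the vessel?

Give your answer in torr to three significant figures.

11000 torr

Because the vessel is rigid and T is held at 1080 K, work the stoichiometry in partial pressures (P_i = n_iRT/V).
P(Cl2) required for 4100 torr of H2 = (1/1) × 4100 = 4100 torr; available 10000 torr, so H2 is limiting.
P(Cl2) remaining = 10000 − (1/1) × 4100 = 5900 torr
P(gaseous products) = (2)/1 × 4100 = 8200 torr
P_total at 1080 K = 5900 + 8200 = 14100 torr
Scaling to 844 K: P = 14100 × 844/1080 = 11020 torr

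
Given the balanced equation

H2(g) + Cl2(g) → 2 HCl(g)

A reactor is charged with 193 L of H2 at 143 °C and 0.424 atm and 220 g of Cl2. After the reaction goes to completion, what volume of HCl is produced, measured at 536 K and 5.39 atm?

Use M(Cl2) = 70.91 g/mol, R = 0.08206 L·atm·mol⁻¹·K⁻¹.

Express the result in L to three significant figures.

39.1 L

n(H2) = PV/RT = (0.424 × 193) / (0.08206 × 416.15) = 2.396 mol
n(Cl2) = 220 / 70.91 = 3.103 mol
For 2.396 mol H2, stoichiometry requires (1/1) × 2.396 = 2.396 mol Cl2; 3.103 mol is available, so H2 is limiting.
n(HCl) = (2/1) × 2.396 = 4.792 mol
V(HCl) = nRT/P = 4.792 × 0.08206 × 536 / 5.39 = 39.10 L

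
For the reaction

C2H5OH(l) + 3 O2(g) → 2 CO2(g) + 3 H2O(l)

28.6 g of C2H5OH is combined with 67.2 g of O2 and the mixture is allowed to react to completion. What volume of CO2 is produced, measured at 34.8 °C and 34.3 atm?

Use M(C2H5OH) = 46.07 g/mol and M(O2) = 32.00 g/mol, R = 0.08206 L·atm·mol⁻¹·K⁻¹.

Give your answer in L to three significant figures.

0.915 L

n(C2H5OH) = 28.6 / 46.07 = 0.6208 mol
n(O2) = 67.2 / 32.00 = 2.100 mol
For 0.6208 mol C2H5OH, stoichiometry requires (3/1) × 0.6208 = 1.862 mol O2; 2.100 mol is available, so C2H5OH is limiting.
n(CO2) = (2/1) × 0.6208 = 1.242 mol
V(CO2) = nRT/P = 1.242 × 0.08206 × 307.95 / 34.3 = 0.9150 L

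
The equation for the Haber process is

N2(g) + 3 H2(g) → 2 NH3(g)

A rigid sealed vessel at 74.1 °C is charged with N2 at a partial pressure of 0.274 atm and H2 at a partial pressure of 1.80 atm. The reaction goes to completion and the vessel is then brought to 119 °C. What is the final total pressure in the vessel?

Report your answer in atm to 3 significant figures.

1.72 atm

At constant V, partial pressures at 74.1 °C are proportional to moles, so apply stoichiometry directly to pressures.
P(H2) required for 0.274 atm of N2 = (3/1) × 0.274 = 0.8220 atm; available 1.80 atm, so N2 is limiting.
P(H2) remaining = 1.80 − (3/1) × 0.274 = 0.9780 atm
P(gaseous products) = (2)/1 × 0.274 = 0.5480 atm
P_total at 74.1 °C = 0.9780 + 0.5480 = 1.526 atm
Scaling to 119 °C: P = 1.526 × 392.15/347.25 = 1.723 atm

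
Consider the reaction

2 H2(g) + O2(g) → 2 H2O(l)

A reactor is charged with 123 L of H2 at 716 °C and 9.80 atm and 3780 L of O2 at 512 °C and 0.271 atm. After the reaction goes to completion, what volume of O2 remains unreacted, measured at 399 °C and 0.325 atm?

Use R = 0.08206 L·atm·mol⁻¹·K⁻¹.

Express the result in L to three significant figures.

1440 L

n(H2) = PV/RT = (9.80 × 123) / (0.08206 × 989.15) = 14.85 mol
n(O2) = PV/RT = (0.271 × 3780) / (0.08206 × 785.15) = 15.90 mol
For 14.85 mol H2, stoichiometry requires (1/2) × 14.85 = 7.425 mol O2; 15.90 mol is available, so H2 is limiting.
n(O2) consumed = (1/2) × 14.85 = 7.425 mol; remaining = 15.90 − 7.425 = 8.475 mol
V(O2) = nRT/P = 8.475 × 0.08206 × 672.15 / 0.325 = 1438 L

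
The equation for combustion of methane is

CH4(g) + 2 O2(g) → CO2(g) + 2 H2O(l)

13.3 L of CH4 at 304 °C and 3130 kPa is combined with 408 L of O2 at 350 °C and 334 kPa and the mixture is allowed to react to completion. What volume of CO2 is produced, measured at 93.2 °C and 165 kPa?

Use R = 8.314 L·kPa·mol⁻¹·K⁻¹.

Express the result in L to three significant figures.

n(CH4) = PV/RT = (3130 × 13.3) / (8.314 × 577.15) = 8.676 mol
n(O2) = PV/RT = (334 × 408) / (8.314 × 623.15) = 26.30 mol
For 8.676 mol CH4, stoichiometry requires (2/1) × 8.676 = 17.35 mol O2; 26.30 mol is available, so CH4 is limiting.
n(CO2) = (1/1) × 8.676 = 8.676 mol
V(CO2) = nRT/P = 8.676 × 8.314 × 366.35 / 165 = 160.2 L

160 L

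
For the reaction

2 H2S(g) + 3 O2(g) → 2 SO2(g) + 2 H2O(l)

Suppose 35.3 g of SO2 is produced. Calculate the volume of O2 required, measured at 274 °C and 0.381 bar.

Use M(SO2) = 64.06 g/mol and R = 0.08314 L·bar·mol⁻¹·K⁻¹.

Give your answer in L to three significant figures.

98.7 L

n(SO2) = 35.30 / 64.06 = 0.5510 mol
n(O2) = (3/2) × 0.5510 = 0.8265 mol
V = nRT/P = 0.8265 × 0.08314 × 547.15 / 0.381 = 98.68 L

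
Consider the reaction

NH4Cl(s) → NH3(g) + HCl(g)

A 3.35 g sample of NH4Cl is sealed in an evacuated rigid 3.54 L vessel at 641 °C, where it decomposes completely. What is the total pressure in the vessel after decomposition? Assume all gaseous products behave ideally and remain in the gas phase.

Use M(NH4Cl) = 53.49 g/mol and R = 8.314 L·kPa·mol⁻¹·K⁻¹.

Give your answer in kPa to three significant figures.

269 kPa

n(NH4Cl) = 3.35 / 53.49 = 0.06263 mol
n(gas produced) = (2/1) × 0.06263 = 0.1253 mol
P = nRT/V = 0.1253 × 8.314 × 914.15 / 3.54 = 269.0 kPa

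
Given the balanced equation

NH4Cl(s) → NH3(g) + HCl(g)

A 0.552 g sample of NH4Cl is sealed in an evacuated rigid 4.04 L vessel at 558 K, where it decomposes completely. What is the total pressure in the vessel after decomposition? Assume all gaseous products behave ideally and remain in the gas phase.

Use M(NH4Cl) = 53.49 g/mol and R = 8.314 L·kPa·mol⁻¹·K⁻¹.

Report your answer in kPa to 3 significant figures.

n(NH4Cl) = 0.552 / 53.49 = 0.01032 mol
n(gas produced) = (2/1) × 0.01032 = 0.02064 mol
P = nRT/V = 0.02064 × 8.314 × 558 / 4.04 = 23.70 kPa

23.7 kPa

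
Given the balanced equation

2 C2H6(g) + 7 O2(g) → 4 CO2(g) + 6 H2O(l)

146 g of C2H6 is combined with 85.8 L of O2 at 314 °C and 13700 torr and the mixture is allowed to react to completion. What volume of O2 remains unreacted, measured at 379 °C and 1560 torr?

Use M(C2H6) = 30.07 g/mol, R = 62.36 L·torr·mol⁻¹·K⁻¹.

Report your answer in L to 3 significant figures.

394 L

n(C2H6) = 146 / 30.07 = 4.855 mol
n(O2) = PV/RT = (13700 × 85.8) / (62.36 × 587.15) = 32.10 mol
For 4.855 mol C2H6, stoichiometry requires (7/2) × 4.855 = 16.99 mol O2; 32.10 mol is available, so C2H6 is limiting.
n(O2) consumed = (7/2) × 4.855 = 16.99 mol; remaining = 32.10 − 16.99 = 15.11 mol
V(O2) = nRT/P = 15.11 × 62.36 × 652.15 / 1560 = 393.9 L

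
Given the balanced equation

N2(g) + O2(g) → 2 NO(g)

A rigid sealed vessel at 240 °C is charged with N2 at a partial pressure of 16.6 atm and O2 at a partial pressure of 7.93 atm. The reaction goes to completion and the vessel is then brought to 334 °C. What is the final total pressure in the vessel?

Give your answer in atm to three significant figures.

29.0 atm

Because the vessel is rigid and T is held at 240 °C, work the stoichiometry in partial pressures (P_i = n_iRT/V).
P(O2) required for 16.6 atm of N2 = (1/1) × 16.6 = 16.60 atm; available 7.93 atm, so O2 is limiting.
P(N2) remaining = 16.6 − (1/1) × 7.93 = 8.670 atm
P(gaseous products) = (2)/1 × 7.93 = 15.86 atm
P_total at 240 °C = 8.670 + 15.86 = 24.53 atm
Scaling to 334 °C: P = 24.53 × 607.15/513.15 = 29.02 atm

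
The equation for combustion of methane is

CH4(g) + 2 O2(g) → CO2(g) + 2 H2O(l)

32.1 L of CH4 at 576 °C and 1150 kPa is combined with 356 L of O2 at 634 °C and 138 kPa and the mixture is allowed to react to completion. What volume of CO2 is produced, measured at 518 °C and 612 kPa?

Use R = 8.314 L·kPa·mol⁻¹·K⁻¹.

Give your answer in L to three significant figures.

35.0 L

n(CH4) = PV/RT = (1150 × 32.1) / (8.314 × 849.15) = 5.229 mol
n(O2) = PV/RT = (138 × 356) / (8.314 × 907.15) = 6.514 mol
For 5.229 mol CH4, stoichiometry requires (2/1) × 5.229 = 10.46 mol O2; 6.514 mol is available, so O2 is limiting.
n(CO2) = (1/2) × 6.514 = 3.257 mol
V(CO2) = nRT/P = 3.257 × 8.314 × 791.15 / 612 = 35.01 L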